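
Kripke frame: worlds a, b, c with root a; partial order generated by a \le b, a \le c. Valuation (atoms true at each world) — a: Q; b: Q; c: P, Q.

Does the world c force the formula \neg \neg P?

c \Vdash \neg \neg P: no world accessible from c forces \neg P.

Yes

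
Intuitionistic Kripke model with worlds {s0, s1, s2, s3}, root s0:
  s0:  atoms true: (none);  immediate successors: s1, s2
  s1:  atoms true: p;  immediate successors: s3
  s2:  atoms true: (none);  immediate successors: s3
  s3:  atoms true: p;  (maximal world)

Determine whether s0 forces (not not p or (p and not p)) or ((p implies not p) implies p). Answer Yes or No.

s0 forces (not not p or (p and not p)) or ((p implies not p) implies p) via the disjunct not not p or (p and not p).

Yes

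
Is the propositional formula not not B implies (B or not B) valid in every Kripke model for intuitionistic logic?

This is a variant of double-negation elimination (deriving excluded middle from double negation), which is not intuitionistically valid.
A Kripke countermodel: worlds u, v; order generated by u <= v; atoms true at each world — u:{}; v:{B}.
u does not force not not B implies (B or not B): already at u itself, u forces not not B but u does not force B or not B.
u does not force B or not B: neither disjunct is forced at u.
u lacks atom B, so u does not force B.
So the root u does not force the formula.

No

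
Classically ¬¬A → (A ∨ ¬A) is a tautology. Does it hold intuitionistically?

This is a variant of double-negation elimination (deriving excluded middle from double negation), which is not intuitionistically valid.
A Kripke countermodel: worlds w0, w1; order generated by w0 ≤ w1; atoms true at each world — w0:{}; w1:{A}.
w0 ⊮ ¬¬A → (A ∨ ¬A): already at w0 itself, w0 ⊩ ¬¬A but w0 ⊮ A ∨ ¬A.
w0 ⊮ A ∨ ¬A: neither disjunct is forced at w0.
w0 lacks atom A, so w0 ⊮ A.
So the root w0 does not force the formula.

No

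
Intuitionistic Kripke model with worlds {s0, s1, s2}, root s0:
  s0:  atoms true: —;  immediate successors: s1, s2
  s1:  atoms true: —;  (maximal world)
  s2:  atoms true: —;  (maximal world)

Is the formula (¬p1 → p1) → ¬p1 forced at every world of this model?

s0 ⊩ (¬p1 → p1) → ¬p1 vacuously: no world accessible from s0 forces the antecedent ¬p1 → p1.
Since the root s0 forces (¬p1 → p1) → ¬p1 and forcing is persistent (monotone upward), every world forces it.

Yes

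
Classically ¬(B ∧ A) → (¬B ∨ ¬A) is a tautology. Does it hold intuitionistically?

This is the constructively invalid direction of De Morgan's law for conjunction, which is not intuitionistically valid.
A Kripke countermodel: worlds u0, u1, u2; order generated by u0 ≤ u1, u0 ≤ u2; atoms true at each world — u0:{}; u1:{B}; u2:{A}.
u0 ⊮ ¬(B ∧ A) → (¬B ∨ ¬A): already at u0 itself, u0 ⊩ ¬(B ∧ A) but u0 ⊮ ¬B ∨ ¬A.
u0 ⊮ ¬B ∨ ¬A: neither disjunct is forced at u0.
u0 ⊮ ¬B since u1 is accessible from u0 and u1 ⊩ B.
So the root u0 does not force the formula.

No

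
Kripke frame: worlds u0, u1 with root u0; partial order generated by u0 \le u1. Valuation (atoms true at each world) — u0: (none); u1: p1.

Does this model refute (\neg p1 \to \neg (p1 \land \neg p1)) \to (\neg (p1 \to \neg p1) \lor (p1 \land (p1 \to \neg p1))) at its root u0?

u0 \Vdash (\neg p1 \to \neg (p1 \land \neg p1)) \to (\neg (p1 \to \neg p1) \lor (p1 \land (p1 \to \neg p1))): every world accessible from u0 that forces \neg p1 \to \neg (p1 \land \neg p1) (namely u0, u1) also forces \neg (p1 \to \neg p1) \lor (p1 \land (p1 \to \neg p1)).
So the root u0 forces (\neg p1 \to \neg (p1 \land \neg p1)) \to (\neg (p1 \to \neg p1) \lor (p1 \land (p1 \to \neg p1))); the model is not a countermodel.

No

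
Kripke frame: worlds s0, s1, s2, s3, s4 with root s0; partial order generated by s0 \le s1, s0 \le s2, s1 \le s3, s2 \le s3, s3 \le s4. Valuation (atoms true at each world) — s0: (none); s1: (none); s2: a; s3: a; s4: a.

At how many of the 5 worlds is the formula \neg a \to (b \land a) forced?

s0: forces it.
s1: forces it.
s2: forces it.
s3: forces it.
s4: forces it.
Worlds forcing the formula: {s0, s1, s2, s3, s4}.

5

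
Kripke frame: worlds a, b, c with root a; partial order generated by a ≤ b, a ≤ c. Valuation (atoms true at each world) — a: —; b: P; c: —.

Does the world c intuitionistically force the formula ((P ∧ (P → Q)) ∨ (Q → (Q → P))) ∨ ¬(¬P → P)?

c ⊩ ((P ∧ (P → Q)) ∨ (Q → (Q → P))) ∨ ¬(¬P → P) via the disjunct (P ∧ (P → Q)) ∨ (Q → (Q → P)).

Yes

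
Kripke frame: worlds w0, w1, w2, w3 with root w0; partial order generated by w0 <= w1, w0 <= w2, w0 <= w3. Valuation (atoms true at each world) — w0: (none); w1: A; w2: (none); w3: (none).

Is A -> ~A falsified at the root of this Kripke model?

Yes

w0 ||-/- A -> ~A: at the accessible world w1, w1 ||- A but w1 ||-/- ~A.
w1 ||-/- ~A since w1 is accessible from w1 and w1 ||- A.
So the root w0 does not force A -> ~A; the model is a countermodel.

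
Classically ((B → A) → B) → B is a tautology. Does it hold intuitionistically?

No

This is Peirce's law, which is not intuitionistically valid.
A Kripke countermodel: worlds u, v; order generated by u ≤ v; atoms true at each world — u:{}; v:{B}.
u ⊮ ((B → A) → B) → B: already at u itself, u ⊩ (B → A) → B but u ⊮ B.
u lacks atom B, so u ⊮ B.
So the root u does not force the formula.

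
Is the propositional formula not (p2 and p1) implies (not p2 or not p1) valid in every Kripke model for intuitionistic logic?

No

This is the constructively invalid direction of De Morgan's law for conjunction, which is not intuitionistically valid.
A Kripke countermodel: worlds 0, 1, 2; order generated by 0 <= 1, 0 <= 2; atoms true at each world — 0:{}; 1:{p2}; 2:{p1}.
0 does not force not (p2 and p1) implies (not p2 or not p1): already at 0 itself, 0 forces not (p2 and p1) but 0 does not force not p2 or not p1.
0 does not force not p2 or not p1: neither disjunct is forced at 0.
0 does not force not p2 since 1 is accessible from 0 and 1 forces p2.
So the root 0 does not force the formula.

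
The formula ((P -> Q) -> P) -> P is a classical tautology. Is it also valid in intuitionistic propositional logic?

No

This is Peirce's law, which is not intuitionistically valid.
A Kripke countermodel: worlds u0, u1; order generated by u0 <= u1; atoms true at each world — u0:{}; u1:{P}.
u0 ||-/- ((P -> Q) -> P) -> P: already at u0 itself, u0 ||- (P -> Q) -> P but u0 ||-/- P.
u0 lacks atom P, so u0 ||-/- P.
So the root u0 does not force the formula.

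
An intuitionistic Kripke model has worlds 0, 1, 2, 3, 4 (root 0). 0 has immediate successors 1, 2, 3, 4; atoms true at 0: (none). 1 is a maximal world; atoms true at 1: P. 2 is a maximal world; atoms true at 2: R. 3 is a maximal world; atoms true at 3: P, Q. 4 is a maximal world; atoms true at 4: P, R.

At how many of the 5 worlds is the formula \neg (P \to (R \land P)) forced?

0: does not force it — 0 \nVdash \neg (P \to (R \land P)) since 2 is accessible from 0 and 2 \Vdash P \to (R \land P).
1: forces it.
2: does not force it — 2 \nVdash \neg (P \to (R \land P)) since 2 is accessible from 2 and 2 \Vdash P \to (R \land P).
3: forces it.
4: does not force it.
Worlds forcing the formula: {1, 3}.

2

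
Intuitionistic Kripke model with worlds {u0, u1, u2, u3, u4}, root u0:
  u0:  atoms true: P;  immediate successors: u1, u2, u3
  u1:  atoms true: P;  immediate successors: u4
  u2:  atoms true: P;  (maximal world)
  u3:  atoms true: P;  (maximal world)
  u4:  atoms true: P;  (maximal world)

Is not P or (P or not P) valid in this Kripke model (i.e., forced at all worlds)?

u0 forces not P or (P or not P) via the disjunct P or not P.
Since the root u0 forces not P or (P or not P) and forcing is persistent (monotone upward), every world forces it.

Yes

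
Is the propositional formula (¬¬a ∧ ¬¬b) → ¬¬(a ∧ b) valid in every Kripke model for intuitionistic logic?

This is the distribution of double negation over conjunction, which is intuitionistically derivable.
Assume ¬¬a, ¬¬b, and ¬(a ∧ b). From a we'd get ¬b (since a ∧ b is refuted), contradicting ¬¬b; so ¬a, contradicting ¬¬a.

Yes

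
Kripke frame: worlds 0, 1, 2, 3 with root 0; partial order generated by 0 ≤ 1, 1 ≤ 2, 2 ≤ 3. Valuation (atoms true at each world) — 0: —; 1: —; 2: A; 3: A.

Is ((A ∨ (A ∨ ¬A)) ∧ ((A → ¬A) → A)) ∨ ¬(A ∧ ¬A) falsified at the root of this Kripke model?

No

0 ⊩ ((A ∨ (A ∨ ¬A)) ∧ ((A → ¬A) → A)) ∨ ¬(A ∧ ¬A) via the disjunct ¬(A ∧ ¬A).
So the root 0 forces ((A ∨ (A ∨ ¬A)) ∧ ((A → ¬A) → A)) ∨ ¬(A ∧ ¬A); the model is not a countermodel.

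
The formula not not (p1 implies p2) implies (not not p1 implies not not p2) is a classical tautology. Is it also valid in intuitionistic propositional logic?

Yes

This is the distribution of double negation over implication, which is intuitionistically derivable.
Assume not not (p1 implies p2) and not not p1; suppose not p2. Then p1 implies p2 would give not p1 (by contraposition), contradicting not not p1; so not (p1 implies p2), contradicting not not (p1 implies p2). Hence not not p2.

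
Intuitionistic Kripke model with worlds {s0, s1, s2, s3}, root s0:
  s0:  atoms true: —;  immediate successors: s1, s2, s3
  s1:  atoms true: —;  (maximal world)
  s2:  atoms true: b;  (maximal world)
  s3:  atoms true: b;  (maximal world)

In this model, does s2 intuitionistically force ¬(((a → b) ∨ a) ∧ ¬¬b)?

No

s2 ⊮ ¬(((a → b) ∨ a) ∧ ¬¬b) since s2 is accessible from s2 and s2 ⊩ ((a → b) ∨ a) ∧ ¬¬b.
s2 ⊩ ((a → b) ∨ a) ∧ ¬¬b since s2 forces both conjuncts.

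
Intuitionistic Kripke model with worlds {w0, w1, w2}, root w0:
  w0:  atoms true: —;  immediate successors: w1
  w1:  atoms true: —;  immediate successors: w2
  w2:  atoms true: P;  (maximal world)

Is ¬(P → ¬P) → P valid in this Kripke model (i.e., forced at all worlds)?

Not every world: w0 ⊮ ¬(P → ¬P) → P.
w0 ⊮ ¬(P → ¬P) → P: already at w0 itself, w0 ⊩ ¬(P → ¬P) but w0 ⊮ P.
w0 lacks atom P, so w0 ⊮ P.

No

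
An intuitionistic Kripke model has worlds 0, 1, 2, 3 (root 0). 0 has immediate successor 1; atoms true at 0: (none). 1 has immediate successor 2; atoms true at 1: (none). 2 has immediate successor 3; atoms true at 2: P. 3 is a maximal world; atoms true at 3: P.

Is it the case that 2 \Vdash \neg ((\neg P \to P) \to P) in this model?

No

2 \nVdash \neg ((\neg P \to P) \to P) since 2 is accessible from 2 and 2 \Vdash (\neg P \to P) \to P.
2 \Vdash (\neg P \to P) \to P: every world accessible from 2 that forces \neg P \to P (namely 2, 3) also forces P.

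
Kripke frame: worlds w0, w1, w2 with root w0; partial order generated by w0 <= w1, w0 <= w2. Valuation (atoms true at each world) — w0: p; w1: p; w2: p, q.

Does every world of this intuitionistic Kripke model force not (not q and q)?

Yes

w0 forces not (not q and q): no world accessible from w0 forces not q and q.
Since the root w0 forces not (not q and q) and forcing is persistent (monotone upward), every world forces it.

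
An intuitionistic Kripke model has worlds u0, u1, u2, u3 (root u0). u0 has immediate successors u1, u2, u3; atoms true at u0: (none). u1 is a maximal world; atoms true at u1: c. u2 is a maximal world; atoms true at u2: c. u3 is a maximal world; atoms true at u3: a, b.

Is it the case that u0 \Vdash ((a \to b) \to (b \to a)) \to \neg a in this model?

u0 \nVdash ((a \to b) \to (b \to a)) \to \neg a: already at u0 itself, u0 \Vdash (a \to b) \to (b \to a) but u0 \nVdash \neg a.
u0 \nVdash \neg a since u3 is accessible from u0 and u3 \Vdash a.

No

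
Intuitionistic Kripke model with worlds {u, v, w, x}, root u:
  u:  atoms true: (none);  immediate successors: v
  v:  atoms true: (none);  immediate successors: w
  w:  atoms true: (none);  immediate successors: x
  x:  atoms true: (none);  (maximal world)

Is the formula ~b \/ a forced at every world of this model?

Yes

u ||- ~b \/ a via the disjunct ~b.
Since the root u forces ~b \/ a and forcing is persistent (monotone upward), every world forces it.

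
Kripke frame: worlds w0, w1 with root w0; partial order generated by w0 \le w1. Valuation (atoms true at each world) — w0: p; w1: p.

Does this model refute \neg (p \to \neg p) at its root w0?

No

w0 \Vdash \neg (p \to \neg p): no world accessible from w0 forces p \to \neg p.
So the root w0 forces \neg (p \to \neg p); the model is not a countermodel.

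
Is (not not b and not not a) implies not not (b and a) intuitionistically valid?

Yes

This is the distribution of double negation over conjunction, which is intuitionistically derivable.
Assume not not b, not not a, and not (b and a). From b we'd get not a (since b and a is refuted), contradicting not not a; so not b, contradicting not not b.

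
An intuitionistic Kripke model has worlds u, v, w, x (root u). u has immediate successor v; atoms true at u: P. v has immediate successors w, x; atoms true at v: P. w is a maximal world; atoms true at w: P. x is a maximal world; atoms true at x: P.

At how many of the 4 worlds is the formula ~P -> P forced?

u: forces it.
v: forces it.
w: forces it.
x: forces it.
Worlds forcing the formula: {u, v, w, x}.

4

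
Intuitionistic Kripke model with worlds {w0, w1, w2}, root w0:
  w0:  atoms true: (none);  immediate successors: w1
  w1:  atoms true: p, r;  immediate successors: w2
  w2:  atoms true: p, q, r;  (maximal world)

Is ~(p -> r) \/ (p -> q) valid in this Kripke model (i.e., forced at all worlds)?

No

Not every world: w0 ||-/- ~(p -> r) \/ (p -> q).
w0 ||-/- ~(p -> r) \/ (p -> q): neither disjunct is forced at w0.
w0 ||-/- ~(p -> r) since w0 is accessible from w0 and w0 ||- p -> r.
w0 ||- p -> r: every world accessible from w0 that forces p (namely w1, w2) also forces r.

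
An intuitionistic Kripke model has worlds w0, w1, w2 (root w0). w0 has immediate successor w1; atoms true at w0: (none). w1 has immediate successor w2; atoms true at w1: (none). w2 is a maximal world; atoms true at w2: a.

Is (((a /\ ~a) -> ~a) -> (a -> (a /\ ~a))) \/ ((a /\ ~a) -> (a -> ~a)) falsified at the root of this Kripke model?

w0 ||- (((a /\ ~a) -> ~a) -> (a -> (a /\ ~a))) \/ ((a /\ ~a) -> (a -> ~a)) via the disjunct (a /\ ~a) -> (a -> ~a).
So the root w0 forces (((a /\ ~a) -> ~a) -> (a -> (a /\ ~a))) \/ ((a /\ ~a) -> (a -> ~a)); the model is not a countermodel.

No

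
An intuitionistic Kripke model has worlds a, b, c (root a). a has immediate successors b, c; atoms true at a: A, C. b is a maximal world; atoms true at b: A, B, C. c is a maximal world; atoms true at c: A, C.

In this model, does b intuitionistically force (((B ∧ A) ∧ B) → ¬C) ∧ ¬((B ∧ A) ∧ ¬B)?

No

b ⊮ (((B ∧ A) ∧ B) → ¬C) ∧ ¬((B ∧ A) ∧ ¬B) since b fails ((B ∧ A) ∧ B) → ¬C.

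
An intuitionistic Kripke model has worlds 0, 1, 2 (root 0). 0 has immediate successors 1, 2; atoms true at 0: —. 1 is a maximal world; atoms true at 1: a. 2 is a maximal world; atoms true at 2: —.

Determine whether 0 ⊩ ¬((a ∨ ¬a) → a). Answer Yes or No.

No

0 ⊮ ¬((a ∨ ¬a) → a) since 1 is accessible from 0 and 1 ⊩ (a ∨ ¬a) → a.
1 ⊩ (a ∨ ¬a) → a: every world accessible from 1 that forces a ∨ ¬a (namely 1) also forces a.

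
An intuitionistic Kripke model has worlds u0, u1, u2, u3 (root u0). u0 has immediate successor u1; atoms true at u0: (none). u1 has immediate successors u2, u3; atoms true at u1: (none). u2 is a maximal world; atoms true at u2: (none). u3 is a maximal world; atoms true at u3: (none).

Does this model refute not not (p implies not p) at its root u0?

u0 forces not not (p implies not p): no world accessible from u0 forces not (p implies not p).
So the root u0 forces not not (p implies not p); the model is not a countermodel.

No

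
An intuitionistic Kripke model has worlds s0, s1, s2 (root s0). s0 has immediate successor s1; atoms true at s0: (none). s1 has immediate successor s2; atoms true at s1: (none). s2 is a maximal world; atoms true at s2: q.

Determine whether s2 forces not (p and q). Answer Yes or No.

Yes

s2 forces not (p and q): no world accessible from s2 forces p and q.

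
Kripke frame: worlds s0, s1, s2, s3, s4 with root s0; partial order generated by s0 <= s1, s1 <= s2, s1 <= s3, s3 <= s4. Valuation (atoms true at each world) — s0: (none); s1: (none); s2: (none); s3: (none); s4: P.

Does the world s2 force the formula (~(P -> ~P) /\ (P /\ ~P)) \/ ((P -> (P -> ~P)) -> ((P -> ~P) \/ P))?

s2 ||- (~(P -> ~P) /\ (P /\ ~P)) \/ ((P -> (P -> ~P)) -> ((P -> ~P) \/ P)) via the disjunct (P -> (P -> ~P)) -> ((P -> ~P) \/ P).

Yes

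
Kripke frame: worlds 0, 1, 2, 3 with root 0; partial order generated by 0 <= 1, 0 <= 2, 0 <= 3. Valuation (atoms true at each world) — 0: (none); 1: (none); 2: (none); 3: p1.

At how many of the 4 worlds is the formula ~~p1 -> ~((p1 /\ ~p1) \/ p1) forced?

2

0: does not force it — 0 ||-/- ~~p1 -> ~((p1 /\ ~p1) \/ p1): at the accessible world 3, 3 ||- ~~p1 but 3 ||-/- ~((p1 /\ ~p1) \/ p1).
1: forces it.
2: forces it.
3: does not force it — 3 ||-/- ~~p1 -> ~((p1 /\ ~p1) \/ p1): already at 3 itself, 3 ||- ~~p1 but 3 ||-/- ~((p1 /\ ~p1) \/ p1).
Worlds forcing the formula: {1, 2}.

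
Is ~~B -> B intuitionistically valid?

This is double-negation elimination, which is not intuitionistically valid.
A Kripke countermodel: worlds s0, s1; order generated by s0 <= s1; atoms true at each world — s0:{}; s1:{B}.
s0 ||-/- ~~B -> B: already at s0 itself, s0 ||- ~~B but s0 ||-/- B.
s0 lacks atom B, so s0 ||-/- B.
So the root s0 does not force the formula.

No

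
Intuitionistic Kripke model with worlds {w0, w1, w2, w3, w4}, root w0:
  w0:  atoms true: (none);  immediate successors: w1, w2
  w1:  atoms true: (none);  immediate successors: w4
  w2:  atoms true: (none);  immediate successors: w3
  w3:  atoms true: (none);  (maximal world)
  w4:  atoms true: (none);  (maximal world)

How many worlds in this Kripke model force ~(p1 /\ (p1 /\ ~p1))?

5

w0: forces it.
w1: forces it.
w2: forces it.
w3: forces it.
w4: forces it.
Worlds forcing the formula: {w0, w1, w2, w3, w4}.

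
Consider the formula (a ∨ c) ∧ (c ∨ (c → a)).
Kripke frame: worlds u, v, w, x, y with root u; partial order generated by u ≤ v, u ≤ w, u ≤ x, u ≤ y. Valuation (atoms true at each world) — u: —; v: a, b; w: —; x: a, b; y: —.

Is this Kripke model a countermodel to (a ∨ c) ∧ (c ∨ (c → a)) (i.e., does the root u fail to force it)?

u ⊮ (a ∨ c) ∧ (c ∨ (c → a)) since u fails a ∨ c.
So the root u does not force (a ∨ c) ∧ (c ∨ (c → a)); the model is a countermodel.

Yes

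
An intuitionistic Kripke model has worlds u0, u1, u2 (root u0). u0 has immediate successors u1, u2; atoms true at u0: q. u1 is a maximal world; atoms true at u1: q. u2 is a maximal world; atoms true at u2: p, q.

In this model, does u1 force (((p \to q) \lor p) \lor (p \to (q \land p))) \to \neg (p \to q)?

u1 \nVdash (((p \to q) \lor p) \lor (p \to (q \land p))) \to \neg (p \to q): already at u1 itself, u1 \Vdash ((p \to q) \lor p) \lor (p \to (q \land p)) but u1 \nVdash \neg (p \to q).
u1 \nVdash \neg (p \to q) since u1 is accessible from u1 and u1 \Vdash p \to q.
u1 \Vdash p \to q vacuously: no world accessible from u1 forces the antecedent p.

No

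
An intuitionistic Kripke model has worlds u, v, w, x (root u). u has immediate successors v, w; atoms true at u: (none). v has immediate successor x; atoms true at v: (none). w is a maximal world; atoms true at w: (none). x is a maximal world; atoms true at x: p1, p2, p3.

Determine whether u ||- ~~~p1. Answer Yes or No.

No

u ||-/- ~~~p1 since v is accessible from u and v ||- ~~p1.
v ||- ~~p1: no world accessible from v forces ~p1.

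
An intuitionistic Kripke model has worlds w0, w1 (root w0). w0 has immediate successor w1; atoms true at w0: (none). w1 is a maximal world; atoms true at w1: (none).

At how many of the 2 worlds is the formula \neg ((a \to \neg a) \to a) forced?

2

w0: forces it.
w1: forces it.
Worlds forcing the formula: {w0, w1}.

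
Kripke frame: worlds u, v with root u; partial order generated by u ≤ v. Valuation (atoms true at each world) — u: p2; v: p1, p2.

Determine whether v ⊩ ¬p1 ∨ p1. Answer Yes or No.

v ⊩ ¬p1 ∨ p1 via the disjunct p1.

Yes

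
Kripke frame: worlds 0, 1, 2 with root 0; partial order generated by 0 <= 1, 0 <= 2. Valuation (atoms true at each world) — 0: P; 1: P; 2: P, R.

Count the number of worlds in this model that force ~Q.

0: forces it.
1: forces it.
2: forces it.
Worlds forcing the formula: {0, 1, 2}.

3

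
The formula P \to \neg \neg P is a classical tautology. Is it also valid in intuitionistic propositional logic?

Yes

This is double-negation introduction, which is intuitionistically derivable.
If a world forces P then every accessible world forces P (persistence), so none forces \neg P; hence \neg \neg P.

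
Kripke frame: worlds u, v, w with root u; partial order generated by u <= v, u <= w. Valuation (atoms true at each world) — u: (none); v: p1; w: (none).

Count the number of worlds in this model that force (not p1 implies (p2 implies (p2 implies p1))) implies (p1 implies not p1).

1

u: does not force it — u does not force (not p1 implies (p2 implies (p2 implies p1))) implies (p1 implies not p1): already at u itself, u forces not p1 implies (p2 implies (p2 implies p1)) but u does not force p1 implies not p1.
v: does not force it — v does not force (not p1 implies (p2 implies (p2 implies p1))) implies (p1 implies not p1): already at v itself, v forces not p1 implies (p2 implies (p2 implies p1)) but v does not force p1 implies not p1.
w: forces it.
Worlds forcing the formula: {w}.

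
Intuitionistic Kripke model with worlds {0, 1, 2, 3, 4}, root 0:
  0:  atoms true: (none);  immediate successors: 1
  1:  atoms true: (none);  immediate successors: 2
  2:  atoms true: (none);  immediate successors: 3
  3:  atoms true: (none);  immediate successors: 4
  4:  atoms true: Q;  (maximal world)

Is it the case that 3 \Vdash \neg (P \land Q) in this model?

Yes

3 \Vdash \neg (P \land Q): no world accessible from 3 forces P \land Q.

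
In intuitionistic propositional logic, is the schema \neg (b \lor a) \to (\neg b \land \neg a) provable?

Yes

This is a constructively valid De Morgan direction (negated disjunction to conjunction of negations), which is intuitionistically derivable.
From \neg (b \lor a): if b held then b \lor a would, contradiction — so \neg b; similarly \neg a.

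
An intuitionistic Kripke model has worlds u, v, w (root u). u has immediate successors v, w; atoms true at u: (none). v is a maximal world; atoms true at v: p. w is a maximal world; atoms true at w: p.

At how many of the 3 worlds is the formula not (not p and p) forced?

3

u: forces it.
v: forces it.
w: forces it.
Worlds forcing the formula: {u, v, w}.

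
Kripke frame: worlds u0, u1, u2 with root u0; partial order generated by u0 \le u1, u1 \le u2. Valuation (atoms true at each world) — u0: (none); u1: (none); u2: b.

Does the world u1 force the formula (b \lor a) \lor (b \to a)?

No

u1 \nVdash (b \lor a) \lor (b \to a): neither disjunct is forced at u1.
u1 \nVdash b \lor a: neither disjunct is forced at u1.
u1 lacks atom b, so u1 \nVdash b.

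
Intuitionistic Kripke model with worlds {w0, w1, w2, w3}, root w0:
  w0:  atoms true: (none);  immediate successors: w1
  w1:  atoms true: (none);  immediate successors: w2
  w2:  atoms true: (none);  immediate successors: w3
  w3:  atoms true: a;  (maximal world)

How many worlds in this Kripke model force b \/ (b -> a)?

w0: forces it.
w1: forces it.
w2: forces it.
w3: forces it.
Worlds forcing the formula: {w0, w1, w2, w3}.

4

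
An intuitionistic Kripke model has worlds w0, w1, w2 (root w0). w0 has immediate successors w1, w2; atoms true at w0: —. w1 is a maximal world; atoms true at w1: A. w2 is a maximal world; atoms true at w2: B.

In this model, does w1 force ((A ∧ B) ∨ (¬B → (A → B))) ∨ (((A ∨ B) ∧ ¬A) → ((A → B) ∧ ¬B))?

Yes

w1 ⊩ ((A ∧ B) ∨ (¬B → (A → B))) ∨ (((A ∨ B) ∧ ¬A) → ((A → B) ∧ ¬B)) via the disjunct ((A ∨ B) ∧ ¬A) → ((A → B) ∧ ¬B).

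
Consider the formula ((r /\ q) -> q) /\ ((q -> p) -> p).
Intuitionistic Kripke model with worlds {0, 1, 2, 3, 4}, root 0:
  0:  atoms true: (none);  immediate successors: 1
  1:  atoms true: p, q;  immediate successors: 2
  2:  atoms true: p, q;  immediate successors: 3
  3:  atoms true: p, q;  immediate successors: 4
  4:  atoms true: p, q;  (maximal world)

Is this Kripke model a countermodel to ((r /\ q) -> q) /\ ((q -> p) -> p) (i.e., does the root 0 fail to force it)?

0 ||-/- ((r /\ q) -> q) /\ ((q -> p) -> p) since 0 fails (q -> p) -> p.
So the root 0 does not force ((r /\ q) -> q) /\ ((q -> p) -> p); the model is a countermodel.

Yes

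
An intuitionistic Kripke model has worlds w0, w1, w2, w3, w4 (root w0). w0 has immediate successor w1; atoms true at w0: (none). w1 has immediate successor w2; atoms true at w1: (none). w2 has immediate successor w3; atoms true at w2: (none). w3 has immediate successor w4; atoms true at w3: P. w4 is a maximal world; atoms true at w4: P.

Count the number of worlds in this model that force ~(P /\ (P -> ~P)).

w0: forces it.
w1: forces it.
w2: forces it.
w3: forces it.
w4: forces it.
Worlds forcing the formula: {w0, w1, w2, w3, w4}.

5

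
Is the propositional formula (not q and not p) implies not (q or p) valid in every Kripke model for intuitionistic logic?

Yes

This is a constructively valid De Morgan direction (conjunction of negations to negated disjunction), which is intuitionistically derivable.
If both not q and not p hold at a world, no accessible world forces q or forces p, so none forces q or p.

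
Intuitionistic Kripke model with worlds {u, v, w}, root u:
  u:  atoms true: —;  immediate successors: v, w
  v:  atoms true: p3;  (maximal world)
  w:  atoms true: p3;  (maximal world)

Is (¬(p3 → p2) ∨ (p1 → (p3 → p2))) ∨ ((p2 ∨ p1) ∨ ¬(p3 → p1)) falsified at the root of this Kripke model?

No

u ⊩ (¬(p3 → p2) ∨ (p1 → (p3 → p2))) ∨ ((p2 ∨ p1) ∨ ¬(p3 → p1)) via the disjunct ¬(p3 → p2) ∨ (p1 → (p3 → p2)).
So the root u forces (¬(p3 → p2) ∨ (p1 → (p3 → p2))) ∨ ((p2 ∨ p1) ∨ ¬(p3 → p1)); the model is not a countermodel.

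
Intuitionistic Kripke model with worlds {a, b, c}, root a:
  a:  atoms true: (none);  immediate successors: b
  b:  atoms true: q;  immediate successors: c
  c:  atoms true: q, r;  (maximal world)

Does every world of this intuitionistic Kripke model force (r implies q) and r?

Not every world: a does not force (r implies q) and r.
a does not force (r implies q) and r since a fails r.

No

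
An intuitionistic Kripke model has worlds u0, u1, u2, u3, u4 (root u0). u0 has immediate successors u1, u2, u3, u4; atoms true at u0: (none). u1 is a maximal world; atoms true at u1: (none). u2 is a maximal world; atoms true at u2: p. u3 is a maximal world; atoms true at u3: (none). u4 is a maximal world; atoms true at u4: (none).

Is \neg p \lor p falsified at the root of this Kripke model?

Yes

u0 \nVdash \neg p \lor p: neither disjunct is forced at u0.
u0 \nVdash \neg p since u2 is accessible from u0 and u2 \Vdash p.
So the root u0 does not force \neg p \lor p; the model is a countermodel.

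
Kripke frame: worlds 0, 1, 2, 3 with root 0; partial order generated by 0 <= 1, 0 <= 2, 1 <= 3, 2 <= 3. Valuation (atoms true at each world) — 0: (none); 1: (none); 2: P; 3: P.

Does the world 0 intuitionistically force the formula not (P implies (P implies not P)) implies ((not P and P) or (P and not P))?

No

0 does not force not (P implies (P implies not P)) implies ((not P and P) or (P and not P)): already at 0 itself, 0 forces not (P implies (P implies not P)) but 0 does not force (not P and P) or (P and not P).
0 does not force (not P and P) or (P and not P): neither disjunct is forced at 0.
0 does not force not P and P since 0 fails not P.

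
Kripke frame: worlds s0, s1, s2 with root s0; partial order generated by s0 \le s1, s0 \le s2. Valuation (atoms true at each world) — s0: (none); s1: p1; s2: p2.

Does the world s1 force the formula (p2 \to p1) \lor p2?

s1 \Vdash (p2 \to p1) \lor p2 via the disjunct p2 \to p1.

Yes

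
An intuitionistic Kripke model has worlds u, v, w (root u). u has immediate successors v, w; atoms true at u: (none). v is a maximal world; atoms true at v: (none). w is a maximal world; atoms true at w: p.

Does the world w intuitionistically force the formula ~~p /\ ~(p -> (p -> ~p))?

Yes

w ||- ~~p /\ ~(p -> (p -> ~p)) since w forces both conjuncts.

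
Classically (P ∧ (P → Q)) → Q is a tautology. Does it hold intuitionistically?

Yes

This is modus ponens in implicational form, which is intuitionistically derivable.
If a world forces P and P → Q, then applying the implication at that world (which is accessible from itself) gives Q.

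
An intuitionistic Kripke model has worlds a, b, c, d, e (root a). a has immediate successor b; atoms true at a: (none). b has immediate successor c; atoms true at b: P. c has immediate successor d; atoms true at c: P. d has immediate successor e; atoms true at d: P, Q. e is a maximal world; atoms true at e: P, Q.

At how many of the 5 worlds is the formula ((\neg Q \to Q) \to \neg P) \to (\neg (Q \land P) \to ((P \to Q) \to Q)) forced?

a: forces it.
b: forces it.
c: forces it.
d: forces it.
e: forces it.
Worlds forcing the formula: {a, b, c, d, e}.

5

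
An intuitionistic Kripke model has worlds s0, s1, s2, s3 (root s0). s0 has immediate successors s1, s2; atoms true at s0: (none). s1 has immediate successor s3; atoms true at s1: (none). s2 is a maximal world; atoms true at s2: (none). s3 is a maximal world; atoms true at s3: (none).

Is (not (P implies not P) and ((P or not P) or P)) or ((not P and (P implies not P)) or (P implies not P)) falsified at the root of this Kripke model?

No

s0 forces (not (P implies not P) and ((P or not P) or P)) or ((not P and (P implies not P)) or (P implies not P)) via the disjunct (not P and (P implies not P)) or (P implies not P).
So the root s0 forces (not (P implies not P) and ((P or not P) or P)) or ((not P and (P implies not P)) or (P implies not P)); the model is not a countermodel.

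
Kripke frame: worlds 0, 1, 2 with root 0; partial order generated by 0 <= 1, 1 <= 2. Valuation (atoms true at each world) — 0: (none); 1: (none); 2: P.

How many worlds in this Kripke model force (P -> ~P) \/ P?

0: does not force it — 0 ||-/- (P -> ~P) \/ P: neither disjunct is forced at 0.
1: does not force it.
2: forces it.
Worlds forcing the formula: {2}.

1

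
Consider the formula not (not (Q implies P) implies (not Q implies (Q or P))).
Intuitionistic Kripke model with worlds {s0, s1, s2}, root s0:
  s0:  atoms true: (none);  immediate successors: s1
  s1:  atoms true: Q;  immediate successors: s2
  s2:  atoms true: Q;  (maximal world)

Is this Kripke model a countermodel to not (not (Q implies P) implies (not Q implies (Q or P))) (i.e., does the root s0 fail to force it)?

s0 does not force not (not (Q implies P) implies (not Q implies (Q or P))) since s0 is accessible from s0 and s0 forces not (Q implies P) implies (not Q implies (Q or P)).
s0 forces not (Q implies P) implies (not Q implies (Q or P)): every world accessible from s0 that forces not (Q implies P) (namely s0, s1, s2) also forces not Q implies (Q or P).
So the root s0 does not force not (not (Q implies P) implies (not Q implies (Q or P))); the model is a countermodel.

Yes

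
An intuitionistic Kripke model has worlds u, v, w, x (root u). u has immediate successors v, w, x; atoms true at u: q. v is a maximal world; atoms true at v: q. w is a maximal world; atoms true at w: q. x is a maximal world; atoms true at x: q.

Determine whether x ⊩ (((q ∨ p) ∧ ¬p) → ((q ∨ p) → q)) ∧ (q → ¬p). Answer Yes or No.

x ⊩ (((q ∨ p) ∧ ¬p) → ((q ∨ p) → q)) ∧ (q → ¬p) since x forces both conjuncts.

Yes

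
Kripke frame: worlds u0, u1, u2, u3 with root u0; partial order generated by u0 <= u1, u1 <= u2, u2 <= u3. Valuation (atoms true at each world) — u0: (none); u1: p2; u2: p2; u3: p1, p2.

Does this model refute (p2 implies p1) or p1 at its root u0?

u0 does not force (p2 implies p1) or p1: neither disjunct is forced at u0.
u0 does not force p2 implies p1: at the accessible world u1, u1 forces p2 but u1 does not force p1.
u1 lacks atom p1, so u1 does not force p1.
So the root u0 does not force (p2 implies p1) or p1; the model is a countermodel.

Yes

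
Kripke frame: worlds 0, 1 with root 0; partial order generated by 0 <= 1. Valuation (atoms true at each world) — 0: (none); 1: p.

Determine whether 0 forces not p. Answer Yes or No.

No

0 does not force not p since 1 is accessible from 0 and 1 forces p.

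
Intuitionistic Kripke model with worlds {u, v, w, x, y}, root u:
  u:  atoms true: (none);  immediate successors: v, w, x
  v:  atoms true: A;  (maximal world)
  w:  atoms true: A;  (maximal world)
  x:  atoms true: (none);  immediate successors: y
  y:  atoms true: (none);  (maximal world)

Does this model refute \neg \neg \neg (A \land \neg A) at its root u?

No

u \Vdash \neg \neg \neg (A \land \neg A): no world accessible from u forces \neg \neg (A \land \neg A).
So the root u forces \neg \neg \neg (A \land \neg A); the model is not a countermodel.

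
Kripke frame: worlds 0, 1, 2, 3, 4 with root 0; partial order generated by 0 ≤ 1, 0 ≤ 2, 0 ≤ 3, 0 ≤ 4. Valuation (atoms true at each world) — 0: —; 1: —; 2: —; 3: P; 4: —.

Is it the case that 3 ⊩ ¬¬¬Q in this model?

3 ⊩ ¬¬¬Q: no world accessible from 3 forces ¬¬Q.

Yes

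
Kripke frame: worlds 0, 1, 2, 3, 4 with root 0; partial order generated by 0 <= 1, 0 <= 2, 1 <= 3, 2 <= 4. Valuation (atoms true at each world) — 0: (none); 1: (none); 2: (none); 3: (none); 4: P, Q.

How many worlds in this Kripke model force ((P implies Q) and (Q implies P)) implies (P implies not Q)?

2

0: does not force it — 0 does not force ((P implies Q) and (Q implies P)) implies (P implies not Q): already at 0 itself, 0 forces (P implies Q) and (Q implies P) but 0 does not force P implies not Q.
1: forces it.
2: does not force it — 2 does not force ((P implies Q) and (Q implies P)) implies (P implies not Q): already at 2 itself, 2 forces (P implies Q) and (Q implies P) but 2 does not force P implies not Q.
3: forces it.
4: does not force it.
Worlds forcing the formula: {1, 3}.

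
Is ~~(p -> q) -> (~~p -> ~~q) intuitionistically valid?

Yes

This is the distribution of double negation over implication, which is intuitionistically derivable.
Assume ~~(p -> q) and ~~p; suppose ~q. Then p -> q would give ~p (by contraposition), contradicting ~~p; so ~(p -> q), contradicting ~~(p -> q). Hence ~~q.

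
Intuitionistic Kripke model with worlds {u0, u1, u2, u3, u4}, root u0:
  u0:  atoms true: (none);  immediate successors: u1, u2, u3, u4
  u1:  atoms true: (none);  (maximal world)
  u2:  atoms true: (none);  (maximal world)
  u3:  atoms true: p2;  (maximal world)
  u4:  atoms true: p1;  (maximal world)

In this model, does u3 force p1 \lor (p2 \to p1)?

No

u3 \nVdash p1 \lor (p2 \to p1): neither disjunct is forced at u3.
u3 lacks atom p1, so u3 \nVdash p1.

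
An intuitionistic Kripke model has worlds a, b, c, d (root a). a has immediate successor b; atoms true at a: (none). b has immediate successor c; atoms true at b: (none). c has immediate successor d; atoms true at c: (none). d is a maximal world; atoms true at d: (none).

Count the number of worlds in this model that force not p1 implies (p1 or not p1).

a: forces it.
b: forces it.
c: forces it.
d: forces it.
Worlds forcing the formula: {a, b, c, d}.

4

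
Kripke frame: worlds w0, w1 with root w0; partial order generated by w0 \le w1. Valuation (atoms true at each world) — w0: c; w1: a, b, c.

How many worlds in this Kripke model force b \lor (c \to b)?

w0: does not force it — w0 \nVdash b \lor (c \to b): neither disjunct is forced at w0.
w1: forces it.
Worlds forcing the formula: {w1}.

1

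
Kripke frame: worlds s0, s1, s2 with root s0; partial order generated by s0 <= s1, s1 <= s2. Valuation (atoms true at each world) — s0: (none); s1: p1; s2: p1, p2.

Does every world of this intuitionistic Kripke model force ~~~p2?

Not every world: s0 ||-/- ~~~p2.
s0 ||-/- ~~~p2 since s0 is accessible from s0 and s0 ||- ~~p2.
s0 ||- ~~p2: no world accessible from s0 forces ~p2.

No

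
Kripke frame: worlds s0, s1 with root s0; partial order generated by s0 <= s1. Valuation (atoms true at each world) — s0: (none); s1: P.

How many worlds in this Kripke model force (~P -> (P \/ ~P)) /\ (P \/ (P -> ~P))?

1

s0: does not force it — s0 ||-/- (~P -> (P \/ ~P)) /\ (P \/ (P -> ~P)) since s0 fails P \/ (P -> ~P).
s1: forces it.
Worlds forcing the formula: {s1}.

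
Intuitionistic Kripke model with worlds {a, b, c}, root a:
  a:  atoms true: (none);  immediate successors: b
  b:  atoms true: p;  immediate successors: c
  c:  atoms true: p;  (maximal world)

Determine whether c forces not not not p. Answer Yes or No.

No

c does not force not not not p since c is accessible from c and c forces not not p.
c forces not not p: no world accessible from c forces not p.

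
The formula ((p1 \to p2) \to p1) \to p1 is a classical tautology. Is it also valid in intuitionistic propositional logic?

This is Peirce's law, which is not intuitionistically valid.
A Kripke countermodel: worlds 0, 1; order generated by 0 \le 1; atoms true at each world — 0:{}; 1:{p1}.
0 \nVdash ((p1 \to p2) \to p1) \to p1: already at 0 itself, 0 \Vdash (p1 \to p2) \to p1 but 0 \nVdash p1.
0 lacks atom p1, so 0 \nVdash p1.
So the root 0 does not force the formula.

No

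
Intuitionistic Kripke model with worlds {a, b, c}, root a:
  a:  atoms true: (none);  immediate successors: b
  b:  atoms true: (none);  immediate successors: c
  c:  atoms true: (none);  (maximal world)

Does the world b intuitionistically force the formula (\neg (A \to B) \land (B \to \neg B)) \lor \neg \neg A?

No

b \nVdash (\neg (A \to B) \land (B \to \neg B)) \lor \neg \neg A: neither disjunct is forced at b.
b \nVdash \neg (A \to B) \land (B \to \neg B) since b fails \neg (A \to B).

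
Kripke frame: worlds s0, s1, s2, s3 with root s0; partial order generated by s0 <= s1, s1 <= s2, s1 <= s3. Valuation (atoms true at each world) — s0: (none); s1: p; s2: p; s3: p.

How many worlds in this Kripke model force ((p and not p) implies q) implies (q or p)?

3

s0: does not force it — s0 does not force ((p and not p) implies q) implies (q or p): already at s0 itself, s0 forces (p and not p) implies q but s0 does not force q or p.
s1: forces it.
s2: forces it.
s3: forces it.
Worlds forcing the formula: {s1, s2, s3}.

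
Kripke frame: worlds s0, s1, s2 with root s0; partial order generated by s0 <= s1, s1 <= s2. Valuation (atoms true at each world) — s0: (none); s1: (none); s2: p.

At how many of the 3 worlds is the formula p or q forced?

s0: does not force it — s0 does not force p or q: neither disjunct is forced at s0.
s1: does not force it.
s2: forces it.
Worlds forcing the formula: {s2}.

1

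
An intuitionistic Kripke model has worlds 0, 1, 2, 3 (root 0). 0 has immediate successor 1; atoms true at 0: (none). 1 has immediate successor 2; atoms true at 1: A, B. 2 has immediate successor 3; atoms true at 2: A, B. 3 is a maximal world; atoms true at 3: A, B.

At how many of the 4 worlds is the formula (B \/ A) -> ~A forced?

0

0: does not force it — 0 ||-/- (B \/ A) -> ~A: at the accessible world 1, 1 ||- B \/ A but 1 ||-/- ~A.
1: does not force it — 1 ||-/- (B \/ A) -> ~A: already at 1 itself, 1 ||- B \/ A but 1 ||-/- ~A.
2: does not force it.
3: does not force it.
Worlds forcing the formula: { }.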